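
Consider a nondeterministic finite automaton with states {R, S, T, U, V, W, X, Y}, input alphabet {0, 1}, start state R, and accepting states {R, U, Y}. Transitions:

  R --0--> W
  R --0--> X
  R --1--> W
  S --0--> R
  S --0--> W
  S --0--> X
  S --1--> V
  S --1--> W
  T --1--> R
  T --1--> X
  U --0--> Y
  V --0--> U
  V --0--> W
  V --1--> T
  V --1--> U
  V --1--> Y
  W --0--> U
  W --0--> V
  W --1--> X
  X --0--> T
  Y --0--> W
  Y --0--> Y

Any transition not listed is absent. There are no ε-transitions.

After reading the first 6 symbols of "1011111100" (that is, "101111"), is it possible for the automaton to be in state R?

No

Start in {R}.
Read '1': R→{W}; now {W}.
Read '0': W→{U, V}; now {U, V}.
Read '1': U→∅, V→{T, U, Y}; now {T, U, Y}.
Read '1': T→{R, X}, U→∅, Y→∅; now {R, X}.
Read '1': R→{W}, X→∅; now {W}.
Read '1': W→{X}; now {X}.
State R is not in {X}.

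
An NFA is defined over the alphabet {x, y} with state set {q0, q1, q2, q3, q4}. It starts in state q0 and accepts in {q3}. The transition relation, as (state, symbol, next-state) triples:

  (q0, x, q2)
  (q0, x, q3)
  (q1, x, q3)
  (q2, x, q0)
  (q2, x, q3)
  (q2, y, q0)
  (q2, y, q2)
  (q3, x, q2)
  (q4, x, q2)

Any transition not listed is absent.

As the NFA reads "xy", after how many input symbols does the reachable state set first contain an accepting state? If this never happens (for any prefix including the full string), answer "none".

1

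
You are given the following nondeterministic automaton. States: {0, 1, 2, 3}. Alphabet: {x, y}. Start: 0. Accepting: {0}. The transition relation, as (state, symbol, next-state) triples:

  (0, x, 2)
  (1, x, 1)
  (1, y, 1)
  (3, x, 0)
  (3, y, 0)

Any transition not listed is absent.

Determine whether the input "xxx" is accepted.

No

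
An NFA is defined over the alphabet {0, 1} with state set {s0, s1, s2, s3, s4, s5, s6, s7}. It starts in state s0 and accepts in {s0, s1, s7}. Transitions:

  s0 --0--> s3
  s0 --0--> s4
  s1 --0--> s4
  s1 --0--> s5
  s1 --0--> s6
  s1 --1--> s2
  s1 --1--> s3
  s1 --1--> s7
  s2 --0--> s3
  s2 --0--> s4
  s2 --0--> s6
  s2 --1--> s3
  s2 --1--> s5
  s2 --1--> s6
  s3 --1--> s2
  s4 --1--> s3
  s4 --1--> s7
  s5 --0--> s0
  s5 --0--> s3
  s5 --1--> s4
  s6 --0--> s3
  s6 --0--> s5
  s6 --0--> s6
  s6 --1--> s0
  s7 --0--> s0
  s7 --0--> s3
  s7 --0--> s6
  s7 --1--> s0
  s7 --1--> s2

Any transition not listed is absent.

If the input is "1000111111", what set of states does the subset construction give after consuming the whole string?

∅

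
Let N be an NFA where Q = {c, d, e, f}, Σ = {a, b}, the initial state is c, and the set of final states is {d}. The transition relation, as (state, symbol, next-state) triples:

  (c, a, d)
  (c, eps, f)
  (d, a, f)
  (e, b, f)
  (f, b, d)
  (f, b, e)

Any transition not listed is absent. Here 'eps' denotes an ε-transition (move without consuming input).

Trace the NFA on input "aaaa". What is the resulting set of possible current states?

∅

Start: ε-closure({c}) = {c, f}.
Read 'a': {c, f} → {d}.
Read 'a': {d} → {f}.
Read 'a': {f} → ∅.
The set is empty and remains empty for the remaining 1 symbol.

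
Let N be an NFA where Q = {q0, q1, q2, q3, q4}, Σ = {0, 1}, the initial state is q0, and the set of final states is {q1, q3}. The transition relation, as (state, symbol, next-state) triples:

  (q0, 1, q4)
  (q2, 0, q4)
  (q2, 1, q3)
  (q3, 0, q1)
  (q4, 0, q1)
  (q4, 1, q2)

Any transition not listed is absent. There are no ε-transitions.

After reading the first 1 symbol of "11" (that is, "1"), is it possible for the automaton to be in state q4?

Yes

Start in {q0}.
Read '1': q0→{q4}; now {q4}.
State q4 is in {q4}.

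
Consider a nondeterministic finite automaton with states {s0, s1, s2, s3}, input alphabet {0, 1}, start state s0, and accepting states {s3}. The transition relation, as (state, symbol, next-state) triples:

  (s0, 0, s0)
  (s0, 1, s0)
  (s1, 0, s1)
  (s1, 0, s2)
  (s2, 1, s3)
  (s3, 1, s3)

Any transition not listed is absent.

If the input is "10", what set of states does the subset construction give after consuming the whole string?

{s0}

Start in {s0}.
Read '1': s0→{s0}; now {s0}.
Read '0': s0→{s0}; now {s0}.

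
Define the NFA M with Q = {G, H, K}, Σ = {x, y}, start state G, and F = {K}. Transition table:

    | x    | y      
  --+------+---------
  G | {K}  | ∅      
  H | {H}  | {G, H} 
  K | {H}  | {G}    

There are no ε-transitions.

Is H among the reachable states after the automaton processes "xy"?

Start in {G}.
Read 'x': G→{K}; now {K}.
Read 'y': K→{G}; now {G}.
State H is not in {G}.

No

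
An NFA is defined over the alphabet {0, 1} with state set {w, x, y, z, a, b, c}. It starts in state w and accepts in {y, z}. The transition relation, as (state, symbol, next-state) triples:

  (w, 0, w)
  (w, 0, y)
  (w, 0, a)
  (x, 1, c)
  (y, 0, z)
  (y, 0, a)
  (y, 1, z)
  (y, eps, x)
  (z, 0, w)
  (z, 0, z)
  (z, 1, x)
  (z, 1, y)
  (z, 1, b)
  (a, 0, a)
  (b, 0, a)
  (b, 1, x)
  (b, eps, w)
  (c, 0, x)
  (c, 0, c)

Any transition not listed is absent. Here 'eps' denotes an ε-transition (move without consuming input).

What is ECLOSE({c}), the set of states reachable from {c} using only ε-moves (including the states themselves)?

Begin with {c}.
No ε-moves leave this set, so the closure equals the set itself.

{c}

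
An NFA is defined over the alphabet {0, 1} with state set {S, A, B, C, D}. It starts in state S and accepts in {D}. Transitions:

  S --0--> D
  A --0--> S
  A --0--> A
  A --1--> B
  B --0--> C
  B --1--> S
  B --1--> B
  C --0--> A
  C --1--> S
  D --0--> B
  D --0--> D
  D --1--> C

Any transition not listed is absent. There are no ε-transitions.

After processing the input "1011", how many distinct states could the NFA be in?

Start in {S}.
Read '1': S→∅; now ∅.
The set is empty and remains empty for the remaining 3 symbols.
That set has 0 states.

0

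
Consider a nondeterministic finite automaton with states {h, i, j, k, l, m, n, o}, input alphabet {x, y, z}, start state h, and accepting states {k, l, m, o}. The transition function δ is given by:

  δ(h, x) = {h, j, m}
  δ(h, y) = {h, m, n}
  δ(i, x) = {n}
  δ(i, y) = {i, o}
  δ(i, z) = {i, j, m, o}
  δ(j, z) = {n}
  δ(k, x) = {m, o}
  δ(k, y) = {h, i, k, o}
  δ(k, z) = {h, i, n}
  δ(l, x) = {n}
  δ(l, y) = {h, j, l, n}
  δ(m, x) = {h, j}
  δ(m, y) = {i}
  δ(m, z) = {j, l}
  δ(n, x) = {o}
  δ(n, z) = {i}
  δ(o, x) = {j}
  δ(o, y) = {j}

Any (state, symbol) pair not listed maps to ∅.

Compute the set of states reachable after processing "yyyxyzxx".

{h, j, m, o}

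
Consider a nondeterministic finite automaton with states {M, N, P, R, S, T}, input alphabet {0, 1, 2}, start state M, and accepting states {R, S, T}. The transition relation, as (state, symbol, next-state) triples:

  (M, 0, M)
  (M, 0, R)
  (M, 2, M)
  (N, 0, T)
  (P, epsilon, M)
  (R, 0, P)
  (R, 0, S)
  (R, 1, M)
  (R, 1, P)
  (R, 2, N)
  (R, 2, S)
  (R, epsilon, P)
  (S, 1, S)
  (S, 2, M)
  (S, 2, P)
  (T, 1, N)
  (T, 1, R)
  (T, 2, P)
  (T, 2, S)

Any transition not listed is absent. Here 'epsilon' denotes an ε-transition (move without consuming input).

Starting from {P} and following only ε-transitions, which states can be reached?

Begin with {P}.
ε-move P → M; add M.

{M, P}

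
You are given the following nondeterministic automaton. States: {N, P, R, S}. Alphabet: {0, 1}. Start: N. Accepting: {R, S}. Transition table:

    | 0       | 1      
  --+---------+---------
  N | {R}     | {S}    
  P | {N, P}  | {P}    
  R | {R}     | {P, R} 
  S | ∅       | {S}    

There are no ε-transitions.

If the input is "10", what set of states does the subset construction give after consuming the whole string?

Start in {N}.
Read '1': N→{S}; now {S}.
Read '0': S→∅; now ∅.

∅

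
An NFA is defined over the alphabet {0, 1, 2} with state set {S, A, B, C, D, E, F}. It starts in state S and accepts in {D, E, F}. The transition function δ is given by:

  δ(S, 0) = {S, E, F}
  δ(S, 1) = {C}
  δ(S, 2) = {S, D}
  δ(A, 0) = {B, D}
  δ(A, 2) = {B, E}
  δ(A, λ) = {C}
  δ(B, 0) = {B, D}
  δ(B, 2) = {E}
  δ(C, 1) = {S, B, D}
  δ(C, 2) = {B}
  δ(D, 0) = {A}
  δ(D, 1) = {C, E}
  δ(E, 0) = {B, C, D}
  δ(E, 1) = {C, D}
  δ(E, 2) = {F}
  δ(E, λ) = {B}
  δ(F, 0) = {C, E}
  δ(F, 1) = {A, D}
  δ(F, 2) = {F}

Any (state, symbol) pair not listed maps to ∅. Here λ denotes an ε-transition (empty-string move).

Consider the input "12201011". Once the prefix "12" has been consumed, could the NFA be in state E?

Start in {S}.
Read '1': {S} → {C}.
Read '2': {C} → {B}.
State E is not in {B}.

No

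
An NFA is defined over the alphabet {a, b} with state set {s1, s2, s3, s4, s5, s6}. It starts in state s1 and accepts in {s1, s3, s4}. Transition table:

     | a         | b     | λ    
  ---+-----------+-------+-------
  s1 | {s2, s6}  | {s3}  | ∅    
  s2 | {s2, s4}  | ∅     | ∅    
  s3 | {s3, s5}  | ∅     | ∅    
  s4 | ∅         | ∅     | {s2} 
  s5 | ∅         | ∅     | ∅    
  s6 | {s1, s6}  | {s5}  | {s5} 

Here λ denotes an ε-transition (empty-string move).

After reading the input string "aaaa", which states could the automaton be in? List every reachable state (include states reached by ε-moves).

{s1, s2, s4, s5, s6}

Start in {s1}.
Read 'a': s1→{s2, s6}; union {s2, s6}; ε-closure = {s2, s5, s6}.
Read 'a': s2→{s2, s4}, s5→∅, s6→{s1, s6}; union {s1, s2, s4, s6}; ε-closure = {s1, s2, s4, s5, s6}.
Read 'a': s1→{s2, s6}, s2→{s2, s4}, s4→∅, s5→∅, s6→{s1, s6}; union {s1, s2, s4, s6}; ε-closure = {s1, s2, s4, s5, s6}.
Read 'a': s1→{s2, s6}, s2→{s2, s4}, s4→∅, s5→∅, s6→{s1, s6}; union {s1, s2, s4, s6}; ε-closure = {s1, s2, s4, s5, s6}.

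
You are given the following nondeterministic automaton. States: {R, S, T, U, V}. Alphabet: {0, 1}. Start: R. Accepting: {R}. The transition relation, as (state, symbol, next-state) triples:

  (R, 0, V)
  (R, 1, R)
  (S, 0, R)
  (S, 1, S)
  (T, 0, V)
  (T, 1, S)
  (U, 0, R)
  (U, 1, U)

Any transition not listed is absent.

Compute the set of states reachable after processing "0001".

Start in {R}.
Read '0': {R} → {V}.
Read '0': {V} → ∅.
The set is empty and remains empty for the remaining 2 symbols.

∅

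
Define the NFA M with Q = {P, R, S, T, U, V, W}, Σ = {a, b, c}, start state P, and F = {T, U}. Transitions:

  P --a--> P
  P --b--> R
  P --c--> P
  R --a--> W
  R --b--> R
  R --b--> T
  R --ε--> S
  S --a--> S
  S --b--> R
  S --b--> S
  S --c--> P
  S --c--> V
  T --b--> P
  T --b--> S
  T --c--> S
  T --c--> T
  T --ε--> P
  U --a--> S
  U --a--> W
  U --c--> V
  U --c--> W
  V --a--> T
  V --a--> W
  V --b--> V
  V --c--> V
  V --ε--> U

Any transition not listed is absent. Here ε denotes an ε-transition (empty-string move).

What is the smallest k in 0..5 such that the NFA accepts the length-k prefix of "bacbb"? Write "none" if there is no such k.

Start in {P}.
Read 'b': {P} → {R, S}.
Read 'a': {R, S} → {S, W}.
Read 'c': {S, W} → {P, U, V}.
None of the earlier sets intersect F, but {P, U, V} does.

3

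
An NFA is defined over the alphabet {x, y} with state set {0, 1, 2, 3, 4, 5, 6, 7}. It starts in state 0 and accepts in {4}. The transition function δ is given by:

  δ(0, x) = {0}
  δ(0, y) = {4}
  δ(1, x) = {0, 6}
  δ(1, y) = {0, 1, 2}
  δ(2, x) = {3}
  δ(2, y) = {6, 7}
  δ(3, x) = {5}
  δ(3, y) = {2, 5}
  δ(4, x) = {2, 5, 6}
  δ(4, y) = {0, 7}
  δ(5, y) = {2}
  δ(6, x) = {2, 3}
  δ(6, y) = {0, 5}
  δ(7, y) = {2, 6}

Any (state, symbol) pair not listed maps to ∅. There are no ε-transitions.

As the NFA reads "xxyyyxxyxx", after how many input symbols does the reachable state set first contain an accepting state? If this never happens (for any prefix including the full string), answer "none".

3

Start in {0}.
Read 'x': {0} → {0}.
Read 'x': {0} → {0}.
Read 'y': {0} → {4}.
None of the earlier sets intersect F, but {4} does.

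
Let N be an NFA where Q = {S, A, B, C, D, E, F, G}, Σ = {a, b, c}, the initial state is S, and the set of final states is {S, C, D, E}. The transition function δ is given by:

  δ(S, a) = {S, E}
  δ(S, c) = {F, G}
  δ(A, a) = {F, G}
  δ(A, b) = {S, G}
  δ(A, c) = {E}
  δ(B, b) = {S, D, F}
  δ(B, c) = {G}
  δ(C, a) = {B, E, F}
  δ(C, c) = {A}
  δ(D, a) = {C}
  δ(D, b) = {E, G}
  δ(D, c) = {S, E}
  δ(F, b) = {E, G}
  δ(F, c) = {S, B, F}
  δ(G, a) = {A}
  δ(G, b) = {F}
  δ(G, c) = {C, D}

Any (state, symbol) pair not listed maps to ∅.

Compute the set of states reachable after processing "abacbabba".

Start in {S}.
Read 'a': {S} → {S, E}.
Read 'b': {S, E} → ∅.
The set is empty and remains empty for the remaining 7 symbols.

∅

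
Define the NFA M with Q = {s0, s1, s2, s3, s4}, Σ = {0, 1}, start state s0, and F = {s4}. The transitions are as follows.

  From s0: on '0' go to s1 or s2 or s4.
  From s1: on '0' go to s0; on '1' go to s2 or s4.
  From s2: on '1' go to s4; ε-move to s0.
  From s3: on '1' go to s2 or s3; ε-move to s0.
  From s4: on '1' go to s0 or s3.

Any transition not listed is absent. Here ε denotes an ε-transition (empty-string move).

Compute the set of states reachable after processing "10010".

∅

Start in {s0}.
Read '1': {s0} → ∅.
The set is empty and remains empty for the remaining 4 symbols.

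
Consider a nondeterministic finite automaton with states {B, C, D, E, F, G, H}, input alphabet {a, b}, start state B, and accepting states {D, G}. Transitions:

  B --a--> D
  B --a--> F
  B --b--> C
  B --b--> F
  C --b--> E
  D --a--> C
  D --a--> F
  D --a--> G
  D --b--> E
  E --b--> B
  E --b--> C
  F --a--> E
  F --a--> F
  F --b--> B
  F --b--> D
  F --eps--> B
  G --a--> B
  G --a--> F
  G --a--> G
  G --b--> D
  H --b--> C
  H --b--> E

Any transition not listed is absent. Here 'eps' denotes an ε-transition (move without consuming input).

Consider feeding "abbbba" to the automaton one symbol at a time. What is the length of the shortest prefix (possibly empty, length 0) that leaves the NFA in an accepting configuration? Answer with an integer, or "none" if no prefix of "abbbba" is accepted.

1

Start in {B}.
Read 'a': B→{D, F}; union {D, F}; ε-closure = {B, D, F}.
None of the earlier sets intersect F, but {B, D, F} does.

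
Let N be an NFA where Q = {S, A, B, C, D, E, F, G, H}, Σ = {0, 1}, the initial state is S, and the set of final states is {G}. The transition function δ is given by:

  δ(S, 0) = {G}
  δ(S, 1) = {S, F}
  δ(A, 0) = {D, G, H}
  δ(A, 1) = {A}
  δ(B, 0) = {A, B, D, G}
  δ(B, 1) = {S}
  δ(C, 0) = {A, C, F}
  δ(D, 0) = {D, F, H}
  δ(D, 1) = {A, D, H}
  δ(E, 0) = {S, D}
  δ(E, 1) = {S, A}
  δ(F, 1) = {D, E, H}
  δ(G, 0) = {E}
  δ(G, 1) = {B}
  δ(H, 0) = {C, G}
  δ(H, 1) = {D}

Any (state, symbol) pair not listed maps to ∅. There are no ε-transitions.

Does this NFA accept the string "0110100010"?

Yes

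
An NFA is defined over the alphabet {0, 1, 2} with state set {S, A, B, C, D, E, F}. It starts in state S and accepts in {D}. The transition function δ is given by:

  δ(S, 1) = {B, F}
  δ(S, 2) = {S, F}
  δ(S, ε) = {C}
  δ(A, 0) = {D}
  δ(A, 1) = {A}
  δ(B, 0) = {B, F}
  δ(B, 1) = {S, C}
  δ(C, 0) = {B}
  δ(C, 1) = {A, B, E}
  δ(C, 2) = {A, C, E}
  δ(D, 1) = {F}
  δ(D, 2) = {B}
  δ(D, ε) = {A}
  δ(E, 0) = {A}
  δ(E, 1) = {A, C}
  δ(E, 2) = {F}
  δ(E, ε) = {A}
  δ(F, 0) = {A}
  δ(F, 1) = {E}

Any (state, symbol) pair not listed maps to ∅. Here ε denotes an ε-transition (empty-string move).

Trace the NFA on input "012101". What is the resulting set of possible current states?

Start: ε-closure({S}) = {S, C}.
Read '0': {S, C} → {B}.
Read '1': {B} → {S, C}.
Read '2': {S, C} → {S, A, C, E, F}.
Read '1': {S, A, C, E, F} → {A, B, C, E, F}.
Read '0': {A, B, C, E, F} → {A, B, D, F}.
Read '1': {A, B, D, F} → {S, A, C, E, F}.

{S, A, C, E, F}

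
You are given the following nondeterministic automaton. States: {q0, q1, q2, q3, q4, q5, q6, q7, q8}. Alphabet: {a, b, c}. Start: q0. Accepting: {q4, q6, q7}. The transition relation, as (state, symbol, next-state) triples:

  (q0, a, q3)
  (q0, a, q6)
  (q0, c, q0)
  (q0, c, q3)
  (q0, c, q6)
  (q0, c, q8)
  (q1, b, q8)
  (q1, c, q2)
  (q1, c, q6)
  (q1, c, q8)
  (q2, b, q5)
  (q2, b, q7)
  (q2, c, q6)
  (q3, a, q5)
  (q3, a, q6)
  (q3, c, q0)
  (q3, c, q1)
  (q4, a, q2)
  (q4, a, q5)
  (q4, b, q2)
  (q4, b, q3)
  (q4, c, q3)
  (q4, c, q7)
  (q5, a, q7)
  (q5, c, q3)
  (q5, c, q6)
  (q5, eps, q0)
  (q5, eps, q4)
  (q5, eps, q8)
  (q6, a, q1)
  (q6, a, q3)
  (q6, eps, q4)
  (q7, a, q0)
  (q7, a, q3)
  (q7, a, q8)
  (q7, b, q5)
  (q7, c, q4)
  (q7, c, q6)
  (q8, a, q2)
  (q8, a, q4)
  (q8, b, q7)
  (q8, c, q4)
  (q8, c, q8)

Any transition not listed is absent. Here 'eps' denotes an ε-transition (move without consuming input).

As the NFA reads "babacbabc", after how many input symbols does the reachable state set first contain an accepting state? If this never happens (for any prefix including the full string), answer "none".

none

Start in {q0}.
Read 'b': q0→∅; now ∅.
The set is empty and remains empty for the remaining 8 symbols.
No reachable set along the way intersects F.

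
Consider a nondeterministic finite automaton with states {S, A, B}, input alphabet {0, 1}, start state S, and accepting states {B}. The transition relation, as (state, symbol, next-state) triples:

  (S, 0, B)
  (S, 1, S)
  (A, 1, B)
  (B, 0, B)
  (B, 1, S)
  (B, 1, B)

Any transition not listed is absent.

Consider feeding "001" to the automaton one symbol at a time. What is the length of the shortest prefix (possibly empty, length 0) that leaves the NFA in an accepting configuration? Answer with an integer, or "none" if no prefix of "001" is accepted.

Start in {S}.
Read '0': S→{B}; now {B}.
None of the earlier sets intersect F, but {B} does.

1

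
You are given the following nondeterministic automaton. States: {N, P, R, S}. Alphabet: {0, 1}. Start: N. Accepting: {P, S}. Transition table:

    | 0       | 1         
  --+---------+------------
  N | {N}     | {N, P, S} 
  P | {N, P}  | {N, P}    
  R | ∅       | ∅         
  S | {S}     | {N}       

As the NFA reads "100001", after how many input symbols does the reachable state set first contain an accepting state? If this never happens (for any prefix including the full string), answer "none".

Start in {N}.
Read '1': N→{N, P, S}; now {N, P, S}.
None of the earlier sets intersect F, but {N, P, S} does.

1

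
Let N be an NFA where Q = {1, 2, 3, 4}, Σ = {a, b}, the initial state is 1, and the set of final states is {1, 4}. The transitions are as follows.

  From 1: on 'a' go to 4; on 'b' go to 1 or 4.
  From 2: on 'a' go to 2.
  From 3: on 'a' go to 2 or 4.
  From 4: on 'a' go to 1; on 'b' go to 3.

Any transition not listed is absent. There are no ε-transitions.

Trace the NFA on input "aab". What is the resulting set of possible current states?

{1, 4}

Start in {1}.
Read 'a': 1→{4}; now {4}.
Read 'a': 4→{1}; now {1}.
Read 'b': 1→{1, 4}; now {1, 4}.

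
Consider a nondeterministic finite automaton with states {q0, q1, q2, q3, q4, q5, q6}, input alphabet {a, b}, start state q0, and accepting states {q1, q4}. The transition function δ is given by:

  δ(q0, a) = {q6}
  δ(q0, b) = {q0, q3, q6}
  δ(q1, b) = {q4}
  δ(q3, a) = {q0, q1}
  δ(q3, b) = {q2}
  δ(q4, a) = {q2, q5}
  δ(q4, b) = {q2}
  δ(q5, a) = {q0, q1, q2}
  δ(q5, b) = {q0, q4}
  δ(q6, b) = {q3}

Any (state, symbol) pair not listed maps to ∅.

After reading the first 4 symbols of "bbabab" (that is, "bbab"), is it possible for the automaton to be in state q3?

Start in {q0}.
Read 'b': {q0} → {q0, q3, q6}.
Read 'b': {q0, q3, q6} → {q0, q2, q3, q6}.
Read 'a': {q0, q2, q3, q6} → {q0, q1, q6}.
Read 'b': {q0, q1, q6} → {q0, q3, q4, q6}.
State q3 is in {q0, q3, q4, q6}.

Yes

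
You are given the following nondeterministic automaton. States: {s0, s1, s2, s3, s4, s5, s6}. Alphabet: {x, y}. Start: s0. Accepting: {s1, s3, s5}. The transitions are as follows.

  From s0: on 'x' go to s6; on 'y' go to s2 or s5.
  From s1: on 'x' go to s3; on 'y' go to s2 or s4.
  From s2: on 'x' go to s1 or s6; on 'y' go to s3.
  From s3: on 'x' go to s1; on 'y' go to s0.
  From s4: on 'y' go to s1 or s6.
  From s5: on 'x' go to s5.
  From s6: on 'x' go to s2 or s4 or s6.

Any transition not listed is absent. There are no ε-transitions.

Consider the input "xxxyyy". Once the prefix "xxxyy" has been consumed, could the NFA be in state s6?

Start in {s0}.
Read 'x': s0→{s6}; now {s6}.
Read 'x': s6→{s2, s4, s6}; now {s2, s4, s6}.
Read 'x': s2→{s1, s6}, s4→∅, s6→{s2, s4, s6}; now {s1, s2, s4, s6}.
Read 'y': s1→{s2, s4}, s2→{s3}, s4→{s1, s6}, s6→∅; now {s1, s2, s3, s4, s6}.
Read 'y': s1→{s2, s4}, s2→{s3}, s3→{s0}, s4→{s1, s6}, s6→∅; now {s0, s1, s2, s3, s4, s6}.
State s6 is in {s0, s1, s2, s3, s4, s6}.

Yes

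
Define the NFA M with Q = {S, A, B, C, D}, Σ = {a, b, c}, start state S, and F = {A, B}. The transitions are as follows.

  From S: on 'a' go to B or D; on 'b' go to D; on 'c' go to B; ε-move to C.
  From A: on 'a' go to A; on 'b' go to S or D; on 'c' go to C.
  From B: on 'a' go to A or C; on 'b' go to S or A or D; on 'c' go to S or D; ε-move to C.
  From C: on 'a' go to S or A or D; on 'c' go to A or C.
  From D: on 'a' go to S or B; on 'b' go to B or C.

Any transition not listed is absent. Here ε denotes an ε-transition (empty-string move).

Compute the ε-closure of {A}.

Begin with {A}.
No ε-moves leave this set, so the closure equals the set itself.

{A}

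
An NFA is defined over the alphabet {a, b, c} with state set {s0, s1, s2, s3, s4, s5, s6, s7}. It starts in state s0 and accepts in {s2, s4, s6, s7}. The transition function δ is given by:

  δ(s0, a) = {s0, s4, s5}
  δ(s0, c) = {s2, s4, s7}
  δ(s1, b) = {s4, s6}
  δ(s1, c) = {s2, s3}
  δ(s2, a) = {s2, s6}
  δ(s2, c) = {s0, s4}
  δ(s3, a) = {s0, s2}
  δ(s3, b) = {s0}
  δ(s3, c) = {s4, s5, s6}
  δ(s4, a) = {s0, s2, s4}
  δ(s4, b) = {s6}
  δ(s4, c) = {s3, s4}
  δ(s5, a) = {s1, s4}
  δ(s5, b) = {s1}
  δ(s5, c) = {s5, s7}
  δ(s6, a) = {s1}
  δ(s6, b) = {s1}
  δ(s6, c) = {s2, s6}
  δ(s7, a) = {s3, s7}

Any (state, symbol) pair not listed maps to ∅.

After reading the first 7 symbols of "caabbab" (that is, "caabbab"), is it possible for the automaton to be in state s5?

No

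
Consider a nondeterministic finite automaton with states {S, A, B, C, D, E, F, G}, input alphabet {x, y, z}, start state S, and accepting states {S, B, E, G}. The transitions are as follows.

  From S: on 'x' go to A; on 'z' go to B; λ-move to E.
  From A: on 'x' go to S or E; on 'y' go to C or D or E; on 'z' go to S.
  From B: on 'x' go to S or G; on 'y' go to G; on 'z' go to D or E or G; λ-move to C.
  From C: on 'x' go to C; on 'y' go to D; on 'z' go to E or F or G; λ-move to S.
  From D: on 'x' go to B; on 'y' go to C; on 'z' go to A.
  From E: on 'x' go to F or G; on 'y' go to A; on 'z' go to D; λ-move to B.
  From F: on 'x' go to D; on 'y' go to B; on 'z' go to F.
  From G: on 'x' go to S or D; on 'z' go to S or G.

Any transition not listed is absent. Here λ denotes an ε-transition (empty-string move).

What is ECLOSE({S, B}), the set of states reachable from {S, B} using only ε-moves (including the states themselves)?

Begin with {S, B}.
ε-move S → E; add E.
ε-move B → C; add C.

{S, B, C, E}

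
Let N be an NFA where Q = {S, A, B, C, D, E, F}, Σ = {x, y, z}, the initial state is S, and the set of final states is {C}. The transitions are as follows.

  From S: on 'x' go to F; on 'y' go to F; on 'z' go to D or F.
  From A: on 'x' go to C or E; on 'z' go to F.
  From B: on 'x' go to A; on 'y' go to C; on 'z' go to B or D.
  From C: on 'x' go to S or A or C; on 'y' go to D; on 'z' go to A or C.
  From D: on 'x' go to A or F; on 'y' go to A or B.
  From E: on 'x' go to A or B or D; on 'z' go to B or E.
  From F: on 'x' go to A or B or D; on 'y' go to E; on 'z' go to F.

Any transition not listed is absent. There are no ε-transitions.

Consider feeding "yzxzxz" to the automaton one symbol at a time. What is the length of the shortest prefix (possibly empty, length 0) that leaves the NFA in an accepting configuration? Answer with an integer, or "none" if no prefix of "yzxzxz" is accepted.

none

Start in {S}.
Read 'y': {S} → {F}.
Read 'z': {F} → {F}.
Read 'x': {F} → {A, B, D}.
Read 'z': {A, B, D} → {B, D, F}.
Read 'x': {B, D, F} → {A, B, D, F}.
Read 'z': {A, B, D, F} → {B, D, F}.
No reachable set along the way intersects F.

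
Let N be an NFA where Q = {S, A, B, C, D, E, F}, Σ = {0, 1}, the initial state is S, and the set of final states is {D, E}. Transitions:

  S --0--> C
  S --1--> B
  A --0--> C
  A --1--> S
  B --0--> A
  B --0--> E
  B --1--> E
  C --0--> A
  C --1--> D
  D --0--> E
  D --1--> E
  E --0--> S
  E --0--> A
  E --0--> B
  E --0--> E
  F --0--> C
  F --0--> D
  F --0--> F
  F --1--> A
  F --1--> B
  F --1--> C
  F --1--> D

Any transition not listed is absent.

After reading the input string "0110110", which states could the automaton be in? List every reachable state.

Start in {S}.
Read '0': S→{C}; now {C}.
Read '1': C→{D}; now {D}.
Read '1': D→{E}; now {E}.
Read '0': E→{S, A, B, E}; now {S, A, B, E}.
Read '1': S→{B}, A→{S}, B→{E}, E→∅; now {S, B, E}.
Read '1': S→{B}, B→{E}, E→∅; now {B, E}.
Read '0': B→{A, E}, E→{S, A, B, E}; now {S, A, B, E}.

{S, A, B, E}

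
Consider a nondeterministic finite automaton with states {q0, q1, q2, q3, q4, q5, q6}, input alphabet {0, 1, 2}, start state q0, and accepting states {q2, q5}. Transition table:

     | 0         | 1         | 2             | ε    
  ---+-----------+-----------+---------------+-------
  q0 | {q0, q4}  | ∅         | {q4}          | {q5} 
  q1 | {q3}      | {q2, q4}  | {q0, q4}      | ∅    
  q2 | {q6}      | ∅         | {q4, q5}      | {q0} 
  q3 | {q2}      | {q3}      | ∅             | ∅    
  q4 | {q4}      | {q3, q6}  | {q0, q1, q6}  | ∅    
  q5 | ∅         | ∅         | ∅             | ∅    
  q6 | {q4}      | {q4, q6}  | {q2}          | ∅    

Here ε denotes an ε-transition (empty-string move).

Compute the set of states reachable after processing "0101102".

{q0, q1, q4, q5, q6}

Start: ε-closure({q0}) = {q0, q5}.
Read '0': q0→{q0, q4}, q5→∅; union {q0, q4}; ε-closure = {q0, q4, q5}.
Read '1': q0→∅, q4→{q3, q6}, q5→∅; now {q3, q6}.
Read '0': q3→{q2}, q6→{q4}; union {q2, q4}; ε-closure = {q0, q2, q4, q5}.
Read '1': q0→∅, q2→∅, q4→{q3, q6}, q5→∅; now {q3, q6}.
Read '1': q3→{q3}, q6→{q4, q6}; now {q3, q4, q6}.
Read '0': q3→{q2}, q4→{q4}, q6→{q4}; union {q2, q4}; ε-closure = {q0, q2, q4, q5}.
Read '2': q0→{q4}, q2→{q4, q5}, q4→{q0, q1, q6}, q5→∅; now {q0, q1, q4, q5, q6}.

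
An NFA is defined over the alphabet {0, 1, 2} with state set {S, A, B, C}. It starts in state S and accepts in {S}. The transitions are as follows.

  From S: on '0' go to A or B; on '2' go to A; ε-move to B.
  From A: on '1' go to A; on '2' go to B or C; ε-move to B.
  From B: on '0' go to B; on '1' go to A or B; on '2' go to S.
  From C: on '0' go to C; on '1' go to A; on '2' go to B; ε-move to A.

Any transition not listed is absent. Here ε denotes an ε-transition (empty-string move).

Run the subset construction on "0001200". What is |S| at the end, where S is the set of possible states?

3

Start: ε-closure({S}) = {S, B}.
Read '0': {S, B} → {A, B}.
Read '0': {A, B} → {B}.
Read '0': {B} → {B}.
Read '1': {B} → {A, B}.
Read '2': {A, B} → {S, A, B, C}.
Read '0': {S, A, B, C} → {A, B, C}.
Read '0': {A, B, C} → {A, B, C}.
That set has 3 states.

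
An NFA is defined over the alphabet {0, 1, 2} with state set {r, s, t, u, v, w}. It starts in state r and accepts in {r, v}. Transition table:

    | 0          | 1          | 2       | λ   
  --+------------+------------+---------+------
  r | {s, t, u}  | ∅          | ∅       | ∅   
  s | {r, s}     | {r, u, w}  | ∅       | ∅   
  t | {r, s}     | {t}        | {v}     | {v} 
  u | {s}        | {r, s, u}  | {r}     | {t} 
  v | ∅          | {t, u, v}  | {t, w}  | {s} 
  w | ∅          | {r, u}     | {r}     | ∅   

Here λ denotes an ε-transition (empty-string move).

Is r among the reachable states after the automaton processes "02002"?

Yes

Start in {r}.
Read '0': r→{s, t, u}; union {s, t, u}; ε-closure = {s, t, u, v}.
Read '2': s→∅, t→{v}, u→{r}, v→{t, w}; union {r, t, v, w}; ε-closure = {r, s, t, v, w}.
Read '0': r→{s, t, u}, s→{r, s}, t→{r, s}, v→∅, w→∅; union {r, s, t, u}; ε-closure = {r, s, t, u, v}.
Read '0': r→{s, t, u}, s→{r, s}, t→{r, s}, u→{s}, v→∅; union {r, s, t, u}; ε-closure = {r, s, t, u, v}.
Read '2': r→∅, s→∅, t→{v}, u→{r}, v→{t, w}; union {r, t, v, w}; ε-closure = {r, s, t, v, w}.
State r is in {r, s, t, v, w}.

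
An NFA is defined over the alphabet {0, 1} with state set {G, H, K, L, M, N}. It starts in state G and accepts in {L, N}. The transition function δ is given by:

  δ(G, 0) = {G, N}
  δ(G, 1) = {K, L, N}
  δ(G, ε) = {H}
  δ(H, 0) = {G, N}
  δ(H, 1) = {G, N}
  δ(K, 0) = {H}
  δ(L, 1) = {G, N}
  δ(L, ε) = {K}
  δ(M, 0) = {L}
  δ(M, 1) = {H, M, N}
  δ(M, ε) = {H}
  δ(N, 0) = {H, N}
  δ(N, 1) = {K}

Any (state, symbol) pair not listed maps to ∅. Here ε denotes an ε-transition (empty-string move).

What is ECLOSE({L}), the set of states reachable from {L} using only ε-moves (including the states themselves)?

{K, L}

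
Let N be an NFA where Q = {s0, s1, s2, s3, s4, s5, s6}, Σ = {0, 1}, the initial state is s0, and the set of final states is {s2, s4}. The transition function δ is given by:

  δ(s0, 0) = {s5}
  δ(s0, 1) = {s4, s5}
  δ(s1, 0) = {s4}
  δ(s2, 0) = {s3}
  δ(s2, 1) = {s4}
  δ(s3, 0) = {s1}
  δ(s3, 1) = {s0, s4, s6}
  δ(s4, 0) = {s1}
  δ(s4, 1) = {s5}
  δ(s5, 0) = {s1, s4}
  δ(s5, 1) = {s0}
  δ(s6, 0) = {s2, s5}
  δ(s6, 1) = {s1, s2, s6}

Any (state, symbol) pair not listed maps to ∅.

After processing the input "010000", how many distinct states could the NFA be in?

Start in {s0}.
Read '0': s0→{s5}; now {s5}.
Read '1': s5→{s0}; now {s0}.
Read '0': s0→{s5}; now {s5}.
Read '0': s5→{s1, s4}; now {s1, s4}.
Read '0': s1→{s4}, s4→{s1}; now {s1, s4}.
Read '0': s1→{s4}, s4→{s1}; now {s1, s4}.
That set has 2 states.

2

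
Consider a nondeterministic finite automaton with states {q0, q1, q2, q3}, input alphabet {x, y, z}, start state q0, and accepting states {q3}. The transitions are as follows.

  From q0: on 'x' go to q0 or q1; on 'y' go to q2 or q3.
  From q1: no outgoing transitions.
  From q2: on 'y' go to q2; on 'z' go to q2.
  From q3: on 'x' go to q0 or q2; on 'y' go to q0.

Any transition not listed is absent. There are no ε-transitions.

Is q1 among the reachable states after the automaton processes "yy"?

No

Start in {q0}.
Read 'y': q0→{q2, q3}; now {q2, q3}.
Read 'y': q2→{q2}, q3→{q0}; now {q0, q2}.
State q1 is not in {q0, q2}.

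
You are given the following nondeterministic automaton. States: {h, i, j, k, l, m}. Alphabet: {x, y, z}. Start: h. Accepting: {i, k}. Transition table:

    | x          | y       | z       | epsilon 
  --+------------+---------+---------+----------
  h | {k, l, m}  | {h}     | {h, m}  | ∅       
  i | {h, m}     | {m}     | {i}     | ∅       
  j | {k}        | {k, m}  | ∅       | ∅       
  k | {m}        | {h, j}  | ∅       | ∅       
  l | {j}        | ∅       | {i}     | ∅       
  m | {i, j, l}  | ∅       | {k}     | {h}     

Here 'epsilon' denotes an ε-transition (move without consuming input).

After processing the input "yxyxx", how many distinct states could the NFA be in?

6

Start in {h}.
Read 'y': h→{h}; now {h}.
Read 'x': h→{k, l, m}; union {k, l, m}; ε-closure = {h, k, l, m}.
Read 'y': h→{h}, k→{h, j}, l→∅, m→∅; now {h, j}.
Read 'x': h→{k, l, m}, j→{k}; union {k, l, m}; ε-closure = {h, k, l, m}.
Read 'x': h→{k, l, m}, k→{m}, l→{j}, m→{i, j, l}; union {i, j, k, l, m}; ε-closure = {h, i, j, k, l, m}.
That set has 6 states.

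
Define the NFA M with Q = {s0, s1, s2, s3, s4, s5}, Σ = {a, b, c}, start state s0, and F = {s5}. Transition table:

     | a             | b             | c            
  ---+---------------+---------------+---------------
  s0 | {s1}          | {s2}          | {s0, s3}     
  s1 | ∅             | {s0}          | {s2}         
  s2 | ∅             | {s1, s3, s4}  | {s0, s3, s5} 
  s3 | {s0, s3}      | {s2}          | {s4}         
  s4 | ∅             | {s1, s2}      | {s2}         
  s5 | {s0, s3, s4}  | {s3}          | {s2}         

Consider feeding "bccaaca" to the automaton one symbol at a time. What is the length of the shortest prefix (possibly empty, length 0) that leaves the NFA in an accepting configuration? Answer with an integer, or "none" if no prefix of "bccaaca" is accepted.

Start in {s0}.
Read 'b': {s0} → {s2}.
Read 'c': {s2} → {s0, s3, s5}.
None of the earlier sets intersect F, but {s0, s3, s5} does.

2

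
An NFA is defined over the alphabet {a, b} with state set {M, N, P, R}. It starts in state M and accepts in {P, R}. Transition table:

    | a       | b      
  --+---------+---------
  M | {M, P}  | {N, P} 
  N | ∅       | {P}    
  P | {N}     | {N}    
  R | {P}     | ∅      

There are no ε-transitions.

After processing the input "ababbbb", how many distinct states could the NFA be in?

1

Start in {M}.
Read 'a': {M} → {M, P}.
Read 'b': {M, P} → {N, P}.
Read 'a': {N, P} → {N}.
Read 'b': {N} → {P}.
Read 'b': {P} → {N}.
Read 'b': {N} → {P}.
Read 'b': {P} → {N}.
That set has 1 state.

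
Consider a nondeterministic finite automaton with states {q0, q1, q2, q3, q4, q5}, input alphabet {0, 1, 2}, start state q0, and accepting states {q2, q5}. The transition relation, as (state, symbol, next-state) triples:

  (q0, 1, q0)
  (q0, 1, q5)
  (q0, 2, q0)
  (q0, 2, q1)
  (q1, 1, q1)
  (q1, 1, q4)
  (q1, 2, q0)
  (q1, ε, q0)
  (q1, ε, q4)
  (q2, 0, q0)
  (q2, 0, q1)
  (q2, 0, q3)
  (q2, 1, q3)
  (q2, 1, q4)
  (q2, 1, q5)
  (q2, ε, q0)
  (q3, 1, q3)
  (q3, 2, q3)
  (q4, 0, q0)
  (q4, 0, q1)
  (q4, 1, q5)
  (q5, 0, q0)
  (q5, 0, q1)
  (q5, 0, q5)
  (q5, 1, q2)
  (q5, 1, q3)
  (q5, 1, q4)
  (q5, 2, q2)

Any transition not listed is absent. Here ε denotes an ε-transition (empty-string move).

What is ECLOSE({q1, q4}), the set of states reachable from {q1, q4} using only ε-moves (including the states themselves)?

{q0, q1, q4}

Begin with {q1, q4}.
ε-move q1 → q0; add q0.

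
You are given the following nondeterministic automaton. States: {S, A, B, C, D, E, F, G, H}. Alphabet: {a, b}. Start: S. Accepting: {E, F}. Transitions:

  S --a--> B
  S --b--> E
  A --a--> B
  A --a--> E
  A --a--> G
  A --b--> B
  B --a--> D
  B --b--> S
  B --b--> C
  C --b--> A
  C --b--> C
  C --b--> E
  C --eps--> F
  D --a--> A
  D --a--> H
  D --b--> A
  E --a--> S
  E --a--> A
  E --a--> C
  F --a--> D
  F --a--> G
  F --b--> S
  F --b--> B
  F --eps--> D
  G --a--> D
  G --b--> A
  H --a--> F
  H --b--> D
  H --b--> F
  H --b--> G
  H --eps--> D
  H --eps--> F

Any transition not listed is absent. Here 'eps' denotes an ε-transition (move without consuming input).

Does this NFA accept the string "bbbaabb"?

No

Start in {S}.
Read 'b': {S} → {E}.
Read 'b': {E} → ∅.
The set is empty and remains empty for the remaining 5 symbols.
The final set ∅ contains no accepting state.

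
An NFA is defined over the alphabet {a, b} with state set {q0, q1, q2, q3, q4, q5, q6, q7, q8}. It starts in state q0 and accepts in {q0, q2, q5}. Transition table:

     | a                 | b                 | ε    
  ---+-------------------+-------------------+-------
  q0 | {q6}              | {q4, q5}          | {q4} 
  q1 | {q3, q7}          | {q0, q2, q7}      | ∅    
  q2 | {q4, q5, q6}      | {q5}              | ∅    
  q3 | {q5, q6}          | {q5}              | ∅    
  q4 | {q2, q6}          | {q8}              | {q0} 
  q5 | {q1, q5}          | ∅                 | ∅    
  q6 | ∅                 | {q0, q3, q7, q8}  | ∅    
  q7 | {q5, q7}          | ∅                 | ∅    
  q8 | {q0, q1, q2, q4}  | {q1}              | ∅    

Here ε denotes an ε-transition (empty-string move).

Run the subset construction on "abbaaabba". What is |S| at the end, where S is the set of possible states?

8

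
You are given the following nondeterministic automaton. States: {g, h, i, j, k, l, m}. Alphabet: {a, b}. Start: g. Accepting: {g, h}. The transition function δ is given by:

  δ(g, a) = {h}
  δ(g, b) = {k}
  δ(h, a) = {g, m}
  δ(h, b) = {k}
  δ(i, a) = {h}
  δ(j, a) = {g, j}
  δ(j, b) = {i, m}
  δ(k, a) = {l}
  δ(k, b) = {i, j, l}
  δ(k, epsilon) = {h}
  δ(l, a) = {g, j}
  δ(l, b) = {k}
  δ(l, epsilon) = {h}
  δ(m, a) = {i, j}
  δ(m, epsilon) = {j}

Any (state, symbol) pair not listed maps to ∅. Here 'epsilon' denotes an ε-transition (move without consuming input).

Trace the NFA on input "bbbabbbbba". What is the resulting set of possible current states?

Start in {g}.
Read 'b': g→{k}; union {k}; ε-closure = {h, k}.
Read 'b': h→{k}, k→{i, j, l}; union {i, j, k, l}; ε-closure = {h, i, j, k, l}.
Read 'b': h→{k}, i→∅, j→{i, m}, k→{i, j, l}, l→{k}; union {i, j, k, l, m}; ε-closure = {h, i, j, k, l, m}.
Read 'a': h→{g, m}, i→{h}, j→{g, j}, k→{l}, l→{g, j}, m→{i, j}; now {g, h, i, j, l, m}.
Read 'b': g→{k}, h→{k}, i→∅, j→{i, m}, l→{k}, m→∅; union {i, k, m}; ε-closure = {h, i, j, k, m}.
Read 'b': h→{k}, i→∅, j→{i, m}, k→{i, j, l}, m→∅; union {i, j, k, l, m}; ε-closure = {h, i, j, k, l, m}.
Read 'b': h→{k}, i→∅, j→{i, m}, k→{i, j, l}, l→{k}, m→∅; union {i, j, k, l, m}; ε-closure = {h, i, j, k, l, m}.
Read 'b': h→{k}, i→∅, j→{i, m}, k→{i, j, l}, l→{k}, m→∅; union {i, j, k, l, m}; ε-closure = {h, i, j, k, l, m}.
Read 'b': h→{k}, i→∅, j→{i, m}, k→{i, j, l}, l→{k}, m→∅; union {i, j, k, l, m}; ε-closure = {h, i, j, k, l, m}.
Read 'a': h→{g, m}, i→{h}, j→{g, j}, k→{l}, l→{g, j}, m→{i, j}; now {g, h, i, j, l, m}.

{g, h, i, j, l, m}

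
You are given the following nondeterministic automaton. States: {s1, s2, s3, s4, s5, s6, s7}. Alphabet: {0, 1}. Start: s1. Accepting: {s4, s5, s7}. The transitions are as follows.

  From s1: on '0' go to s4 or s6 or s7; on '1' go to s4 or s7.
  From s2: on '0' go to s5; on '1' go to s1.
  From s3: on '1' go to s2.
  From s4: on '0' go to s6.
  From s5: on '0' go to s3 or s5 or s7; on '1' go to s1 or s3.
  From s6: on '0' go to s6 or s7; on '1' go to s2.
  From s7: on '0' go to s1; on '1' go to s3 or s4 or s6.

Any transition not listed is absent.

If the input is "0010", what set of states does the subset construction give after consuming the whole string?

{s1, s5, s6, s7}

Start in {s1}.
Read '0': {s1} → {s4, s6, s7}.
Read '0': {s4, s6, s7} → {s1, s6, s7}.
Read '1': {s1, s6, s7} → {s2, s3, s4, s6, s7}.
Read '0': {s2, s3, s4, s6, s7} → {s1, s5, s6, s7}.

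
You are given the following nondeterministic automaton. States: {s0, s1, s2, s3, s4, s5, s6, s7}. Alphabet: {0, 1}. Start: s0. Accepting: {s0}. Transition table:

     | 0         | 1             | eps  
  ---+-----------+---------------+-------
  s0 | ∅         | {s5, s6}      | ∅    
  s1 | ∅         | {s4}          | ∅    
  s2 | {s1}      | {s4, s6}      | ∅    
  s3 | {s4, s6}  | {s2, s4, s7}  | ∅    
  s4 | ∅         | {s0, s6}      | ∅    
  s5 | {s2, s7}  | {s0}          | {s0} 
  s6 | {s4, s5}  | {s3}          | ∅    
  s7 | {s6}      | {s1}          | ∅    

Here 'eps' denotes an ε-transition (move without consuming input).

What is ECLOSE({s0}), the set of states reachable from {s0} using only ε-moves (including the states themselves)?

{s0}

Begin with {s0}.
No ε-moves leave this set, so the closure equals the set itself.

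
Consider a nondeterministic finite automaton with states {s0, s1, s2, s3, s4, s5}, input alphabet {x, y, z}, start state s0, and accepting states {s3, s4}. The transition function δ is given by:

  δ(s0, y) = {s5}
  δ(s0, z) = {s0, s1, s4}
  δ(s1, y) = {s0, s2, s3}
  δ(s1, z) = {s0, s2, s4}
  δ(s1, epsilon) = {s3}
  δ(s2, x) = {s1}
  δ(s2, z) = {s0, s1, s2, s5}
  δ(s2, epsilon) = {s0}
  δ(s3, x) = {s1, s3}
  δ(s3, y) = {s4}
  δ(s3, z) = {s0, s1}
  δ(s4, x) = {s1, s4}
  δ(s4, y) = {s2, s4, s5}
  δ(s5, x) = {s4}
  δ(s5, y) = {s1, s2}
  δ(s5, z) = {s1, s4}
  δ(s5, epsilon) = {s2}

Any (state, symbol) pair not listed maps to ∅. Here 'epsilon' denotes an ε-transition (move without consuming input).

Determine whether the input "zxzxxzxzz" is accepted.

Start in {s0}.
Read 'z': {s0} → {s0, s1, s3, s4}.
Read 'x': {s0, s1, s3, s4} → {s1, s3, s4}.
Read 'z': {s1, s3, s4} → {s0, s1, s2, s3, s4}.
Read 'x': {s0, s1, s2, s3, s4} → {s1, s3, s4}.
Read 'x': {s1, s3, s4} → {s1, s3, s4}.
Read 'z': {s1, s3, s4} → {s0, s1, s2, s3, s4}.
Read 'x': {s0, s1, s2, s3, s4} → {s1, s3, s4}.
Read 'z': {s1, s3, s4} → {s0, s1, s2, s3, s4}.
Read 'z': {s0, s1, s2, s3, s4} → {s0, s1, s2, s3, s4, s5}.
The final set {s0, s1, s2, s3, s4, s5} contains the accepting states s3, s4.

Yes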